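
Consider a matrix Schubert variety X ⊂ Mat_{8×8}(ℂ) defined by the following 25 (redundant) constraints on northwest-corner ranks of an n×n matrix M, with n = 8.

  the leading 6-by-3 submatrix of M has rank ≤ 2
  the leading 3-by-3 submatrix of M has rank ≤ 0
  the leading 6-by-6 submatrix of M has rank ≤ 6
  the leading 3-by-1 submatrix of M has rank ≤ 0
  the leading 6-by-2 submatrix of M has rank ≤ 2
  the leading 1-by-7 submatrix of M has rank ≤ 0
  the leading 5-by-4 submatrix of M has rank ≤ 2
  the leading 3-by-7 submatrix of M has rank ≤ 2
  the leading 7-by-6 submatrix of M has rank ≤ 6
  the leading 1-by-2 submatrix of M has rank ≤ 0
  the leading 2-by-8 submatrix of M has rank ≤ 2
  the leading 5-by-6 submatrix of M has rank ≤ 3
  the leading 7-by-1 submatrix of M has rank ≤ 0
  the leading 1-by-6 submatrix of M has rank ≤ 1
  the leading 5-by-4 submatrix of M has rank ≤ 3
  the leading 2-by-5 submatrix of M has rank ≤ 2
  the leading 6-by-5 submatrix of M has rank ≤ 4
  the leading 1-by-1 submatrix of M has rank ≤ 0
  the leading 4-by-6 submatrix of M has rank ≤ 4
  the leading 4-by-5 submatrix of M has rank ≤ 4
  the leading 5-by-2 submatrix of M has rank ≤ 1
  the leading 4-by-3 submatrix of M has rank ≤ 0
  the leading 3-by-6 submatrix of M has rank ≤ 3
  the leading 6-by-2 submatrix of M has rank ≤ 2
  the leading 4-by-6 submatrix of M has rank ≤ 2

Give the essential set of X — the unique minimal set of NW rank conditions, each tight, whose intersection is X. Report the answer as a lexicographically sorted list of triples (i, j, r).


Propagating the 25 rank bounds to every northwest block:

  0  0  0  0  0  0  0  1
  0  0  0  1  1  1  1  2
  0  0  0  1  2  2  2  3
  0  0  0  1  2  2  3  4
  0  1  1  2  3  3  4  5
  0  1  2  3  4  4  5  6
  0  1  2  3  4  5  6  7
  1  2  3  4  5  6  7  8

second differences of R give the permutation w = (8, 4, 5, 7, 2, 3, 6, 1).

|D(w)|=20, |Ess(w)|=4:

[(1, 7, 0), (4, 3, 0), (4, 6, 2), (7, 1, 0)]


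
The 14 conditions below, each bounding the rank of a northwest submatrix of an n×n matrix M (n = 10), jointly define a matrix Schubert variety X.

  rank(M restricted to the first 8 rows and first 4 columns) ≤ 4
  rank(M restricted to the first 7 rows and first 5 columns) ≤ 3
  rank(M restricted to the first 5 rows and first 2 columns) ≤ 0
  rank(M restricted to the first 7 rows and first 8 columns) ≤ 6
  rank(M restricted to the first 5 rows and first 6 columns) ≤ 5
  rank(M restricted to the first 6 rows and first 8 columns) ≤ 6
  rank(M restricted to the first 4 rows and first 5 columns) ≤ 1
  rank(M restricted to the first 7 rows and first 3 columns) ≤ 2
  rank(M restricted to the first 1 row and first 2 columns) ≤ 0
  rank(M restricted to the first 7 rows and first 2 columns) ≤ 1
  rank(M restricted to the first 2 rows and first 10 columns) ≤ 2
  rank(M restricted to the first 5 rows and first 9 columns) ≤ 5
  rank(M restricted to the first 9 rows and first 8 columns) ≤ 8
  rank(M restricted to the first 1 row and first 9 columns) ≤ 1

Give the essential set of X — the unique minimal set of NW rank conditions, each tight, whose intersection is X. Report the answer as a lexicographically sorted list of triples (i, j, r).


Propagating the 14 rank bounds to every northwest block:

  row 1: 0, 0, 1, 1, 1, 1, 1, 1, 1, 1
  row 2: 0, 0, 1, 1, 1, 2, 2, 2, 2, 2
  row 3: 0, 0, 1, 1, 1, 2, 3, 3, 3, 3
  row 4: 0, 0, 1, 1, 1, 2, 3, 4, 4, 4
  row 5: 0, 0, 1, 2, 2, 3, 4, 5, 5, 5
  row 6: 1, 1, 2, 3, 3, 4, 5, 6, 6, 6
  row 7: 1, 1, 2, 3, 3, 4, 5, 6, 7, 7
  row 8: 1, 2, 3, 4, 4, 5, 6, 7, 8, 8
  row 9: 1, 2, 3, 4, 5, 6, 7, 8, 9, 9
  row 10: 1, 2, 3, 4, 5, 6, 7, 8, 9, 10

second differences of R give the permutation w = (3, 6, 7, 8, 4, 1, 9, 2, 5, 10).

D(w) has 18 cells with 4 SE-corners; essential set:

[(4, 5, 1), (5, 2, 0), (7, 2, 1), (7, 5, 3)]


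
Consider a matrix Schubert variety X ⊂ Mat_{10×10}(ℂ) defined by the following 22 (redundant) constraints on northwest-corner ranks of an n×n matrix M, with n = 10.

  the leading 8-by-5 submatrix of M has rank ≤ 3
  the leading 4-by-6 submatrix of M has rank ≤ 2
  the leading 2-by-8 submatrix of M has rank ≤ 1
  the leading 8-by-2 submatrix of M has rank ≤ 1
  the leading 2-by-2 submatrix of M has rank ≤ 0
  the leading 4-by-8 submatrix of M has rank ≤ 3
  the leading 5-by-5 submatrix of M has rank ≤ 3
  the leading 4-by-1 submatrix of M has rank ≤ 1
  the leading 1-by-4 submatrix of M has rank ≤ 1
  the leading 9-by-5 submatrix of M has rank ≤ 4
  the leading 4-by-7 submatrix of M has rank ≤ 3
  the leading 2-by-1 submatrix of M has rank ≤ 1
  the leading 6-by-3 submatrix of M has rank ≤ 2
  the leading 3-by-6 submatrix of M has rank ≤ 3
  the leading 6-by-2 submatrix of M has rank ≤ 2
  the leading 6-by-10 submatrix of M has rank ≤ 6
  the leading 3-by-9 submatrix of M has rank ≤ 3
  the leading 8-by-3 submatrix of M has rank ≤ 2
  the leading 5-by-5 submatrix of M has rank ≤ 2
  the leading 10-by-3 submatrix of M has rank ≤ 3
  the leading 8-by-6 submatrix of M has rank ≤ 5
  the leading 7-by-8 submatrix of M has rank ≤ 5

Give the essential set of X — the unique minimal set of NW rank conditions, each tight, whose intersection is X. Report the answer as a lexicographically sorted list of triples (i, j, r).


Computing R[i][j] = min implied NW-rank bound (n=10, 22 conditions):

  0 0 1 1 1 1 1 1 1 1
  0 0 1 1 1 1 1 1 2 2
  1 1 2 2 2 2 2 2 3 3
  1 1 2 2 2 2 3 3 4 4
  1 1 2 2 2 3 4 4 5 5
  1 1 2 3 3 4 5 5 6 6
  1 1 2 3 3 4 5 5 6 7
  1 1 2 3 3 4 5 6 7 8
  1 2 3 4 4 5 6 7 8 9
  1 2 3 4 5 6 7 8 9 10

so w = (3, 9, 1, 7, 6, 4, 10, 8, 2, 5).

Rothe diagram D(w) (22 cells), 7 SE-corners (essential conditions):

[(2, 2, 0), (2, 8, 1), (4, 6, 2), (5, 5, 2), (7, 8, 5), (8, 2, 1), (8, 5, 3)]


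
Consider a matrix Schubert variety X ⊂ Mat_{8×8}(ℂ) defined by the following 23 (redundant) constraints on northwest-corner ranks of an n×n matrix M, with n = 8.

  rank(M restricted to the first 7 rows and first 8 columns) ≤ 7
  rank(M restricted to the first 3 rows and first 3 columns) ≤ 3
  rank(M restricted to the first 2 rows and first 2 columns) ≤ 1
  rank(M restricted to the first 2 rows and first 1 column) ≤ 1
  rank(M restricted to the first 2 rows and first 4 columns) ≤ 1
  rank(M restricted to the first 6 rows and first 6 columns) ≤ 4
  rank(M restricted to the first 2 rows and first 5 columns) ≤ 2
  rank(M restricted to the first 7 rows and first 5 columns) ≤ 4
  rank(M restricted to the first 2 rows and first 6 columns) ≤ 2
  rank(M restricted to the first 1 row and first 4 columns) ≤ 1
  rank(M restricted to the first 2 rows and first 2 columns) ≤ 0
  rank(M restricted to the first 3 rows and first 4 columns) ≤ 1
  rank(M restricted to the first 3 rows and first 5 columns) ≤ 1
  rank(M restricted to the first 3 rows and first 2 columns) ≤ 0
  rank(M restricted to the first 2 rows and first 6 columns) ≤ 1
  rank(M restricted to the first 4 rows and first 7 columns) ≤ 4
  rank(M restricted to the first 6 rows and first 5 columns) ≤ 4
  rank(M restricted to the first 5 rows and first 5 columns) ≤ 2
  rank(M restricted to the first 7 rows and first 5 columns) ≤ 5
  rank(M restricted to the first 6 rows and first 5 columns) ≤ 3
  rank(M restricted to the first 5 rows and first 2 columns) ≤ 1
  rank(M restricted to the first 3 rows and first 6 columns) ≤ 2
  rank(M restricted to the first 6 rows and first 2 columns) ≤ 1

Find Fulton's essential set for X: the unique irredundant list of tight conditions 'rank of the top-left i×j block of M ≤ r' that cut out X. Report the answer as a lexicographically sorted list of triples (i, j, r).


Reconstructing r_w from the 23 given conditions:

  row 1: 0 0 1 1 1 1 1 1
  row 2: 0 0 1 1 1 1 2 2
  row 3: 0 0 1 1 1 2 3 3
  row 4: 1 1 2 2 2 3 4 4
  row 5: 1 1 2 2 2 3 4 5
  row 6: 1 1 2 3 3 4 5 6
  row 7: 1 2 3 4 4 5 6 7
  row 8: 1 2 3 4 5 6 7 8

second differences of R give the permutation w = (3, 7, 6, 1, 8, 4, 2, 5).

ℓ(w)=15; the 5 essential cells (i,j,r):

[(2, 6, 1), (3, 2, 0), (3, 5, 1), (5, 5, 2), (6, 2, 1)]


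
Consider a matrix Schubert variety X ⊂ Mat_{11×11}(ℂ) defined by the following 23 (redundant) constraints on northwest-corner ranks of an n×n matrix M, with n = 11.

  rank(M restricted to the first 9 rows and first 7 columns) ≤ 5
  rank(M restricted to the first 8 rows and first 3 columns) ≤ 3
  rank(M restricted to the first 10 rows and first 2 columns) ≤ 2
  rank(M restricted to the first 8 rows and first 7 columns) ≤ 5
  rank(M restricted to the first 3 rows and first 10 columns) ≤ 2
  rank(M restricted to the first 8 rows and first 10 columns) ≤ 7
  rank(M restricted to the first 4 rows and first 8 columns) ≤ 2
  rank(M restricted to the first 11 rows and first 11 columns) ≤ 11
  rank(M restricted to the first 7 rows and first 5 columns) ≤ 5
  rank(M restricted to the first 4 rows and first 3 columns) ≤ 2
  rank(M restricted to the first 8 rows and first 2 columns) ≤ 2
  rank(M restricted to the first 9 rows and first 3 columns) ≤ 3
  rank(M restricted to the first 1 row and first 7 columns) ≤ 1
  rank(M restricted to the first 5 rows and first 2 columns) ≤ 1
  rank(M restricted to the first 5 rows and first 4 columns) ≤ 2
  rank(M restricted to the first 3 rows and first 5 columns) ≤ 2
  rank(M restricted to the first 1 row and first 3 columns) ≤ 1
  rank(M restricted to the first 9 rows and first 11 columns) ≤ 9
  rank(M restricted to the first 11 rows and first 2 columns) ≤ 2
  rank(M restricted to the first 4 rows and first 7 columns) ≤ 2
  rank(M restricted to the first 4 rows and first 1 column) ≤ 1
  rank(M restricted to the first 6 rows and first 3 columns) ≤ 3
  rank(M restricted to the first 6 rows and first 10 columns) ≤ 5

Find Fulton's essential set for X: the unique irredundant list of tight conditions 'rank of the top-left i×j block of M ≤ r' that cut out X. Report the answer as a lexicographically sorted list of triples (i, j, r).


Recovering R(i,j) via the rank-extension bound from the 23 conditions:

  1 | 1 | 1 | 1 | 1 | 1 | 1 | 1 | 1 | 1 | 1
  1 | 1 | 2 | 2 | 2 | 2 | 2 | 2 | 2 | 2 | 2
  1 | 1 | 2 | 2 | 2 | 2 | 2 | 2 | 2 | 2 | 3
  1 | 1 | 2 | 2 | 2 | 2 | 2 | 2 | 3 | 3 | 4
  1 | 1 | 2 | 2 | 3 | 3 | 3 | 3 | 4 | 4 | 5
  1 | 2 | 3 | 3 | 4 | 4 | 4 | 4 | 5 | 5 | 6
  1 | 2 | 3 | 4 | 5 | 5 | 5 | 5 | 6 | 6 | 7
  1 | 2 | 3 | 4 | 5 | 5 | 5 | 6 | 7 | 7 | 8
  1 | 2 | 3 | 4 | 5 | 5 | 5 | 6 | 7 | 8 | 9
  1 | 2 | 3 | 4 | 5 | 6 | 6 | 7 | 8 | 9 | 10
  1 | 2 | 3 | 4 | 5 | 6 | 7 | 8 | 9 | 10 | 11

giving w = (1, 3, 11, 9, 5, 2, 4, 8, 10, 6, 7) via Δ²R.

D(w) has 21 cells with 5 SE-corners; essential set:

[(3, 10, 2), (4, 8, 2), (5, 2, 1), (5, 4, 2), (9, 7, 5)]


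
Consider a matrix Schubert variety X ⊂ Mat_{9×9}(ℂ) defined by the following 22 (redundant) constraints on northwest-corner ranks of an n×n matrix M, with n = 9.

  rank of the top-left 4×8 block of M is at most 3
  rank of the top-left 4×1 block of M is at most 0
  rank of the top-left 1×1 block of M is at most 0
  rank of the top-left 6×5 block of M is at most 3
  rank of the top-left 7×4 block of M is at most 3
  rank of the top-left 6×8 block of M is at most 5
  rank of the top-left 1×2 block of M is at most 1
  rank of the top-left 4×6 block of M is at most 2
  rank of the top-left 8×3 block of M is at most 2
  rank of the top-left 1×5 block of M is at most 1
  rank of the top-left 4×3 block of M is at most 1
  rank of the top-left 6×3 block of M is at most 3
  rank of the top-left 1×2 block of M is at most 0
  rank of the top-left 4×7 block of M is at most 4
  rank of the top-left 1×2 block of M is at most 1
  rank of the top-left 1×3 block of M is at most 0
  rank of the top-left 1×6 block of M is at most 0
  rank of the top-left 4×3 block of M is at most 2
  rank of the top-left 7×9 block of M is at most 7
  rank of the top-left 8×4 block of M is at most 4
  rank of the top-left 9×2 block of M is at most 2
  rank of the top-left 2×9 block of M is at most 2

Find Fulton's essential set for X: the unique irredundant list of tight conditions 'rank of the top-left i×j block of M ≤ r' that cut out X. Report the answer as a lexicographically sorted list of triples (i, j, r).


Rank table r_w(9×9) implied by the 22 constraints:

  0  0  0  0  0  0  1  1  1
  0  1  1  1  1  1  2  2  2
  0  1  1  2  2  2  3  3  3
  0  1  1  2  2  2  3  3  4
  1  2  2  3  3  3  4  4  5
  1  2  2  3  3  4  5  5  6
  1  2  2  3  4  5  6  6  7
  1  2  2  3  4  5  6  7  8
  1  2  3  4  5  6  7  8  9

hence w(1..9) = (7, 2, 4, 9, 1, 6, 5, 8, 3).

ℓ(w)=18; the 7 essential cells (i,j,r):

[(1, 6, 0), (4, 1, 0), (4, 3, 1), (4, 6, 2), (4, 8, 3), (6, 5, 3), (8, 3, 2)]


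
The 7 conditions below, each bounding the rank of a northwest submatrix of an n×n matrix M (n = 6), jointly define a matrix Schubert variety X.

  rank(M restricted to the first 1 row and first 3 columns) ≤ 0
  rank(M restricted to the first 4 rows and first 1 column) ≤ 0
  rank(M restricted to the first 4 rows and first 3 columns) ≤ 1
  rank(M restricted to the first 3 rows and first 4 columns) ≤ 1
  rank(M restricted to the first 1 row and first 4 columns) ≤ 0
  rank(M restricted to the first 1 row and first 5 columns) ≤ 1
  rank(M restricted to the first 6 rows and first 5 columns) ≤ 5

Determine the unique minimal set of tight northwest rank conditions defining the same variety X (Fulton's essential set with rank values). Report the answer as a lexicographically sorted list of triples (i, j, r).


Reconstructing r_w from the 7 given conditions:

  R[1]: 0  0  0  0  1  1
  R[2]: 0  1  1  1  2  2
  R[3]: 0  1  1  1  2  3
  R[4]: 0  1  1  2  3  4
  R[5]: 1  2  2  3  4  5
  R[6]: 1  2  3  4  5  6

so w = (5, 2, 6, 4, 1, 3).

ℓ(w)=10; the 4 essential cells (i,j,r):

[(1, 4, 0), (3, 4, 1), (4, 1, 0), (4, 3, 1)]


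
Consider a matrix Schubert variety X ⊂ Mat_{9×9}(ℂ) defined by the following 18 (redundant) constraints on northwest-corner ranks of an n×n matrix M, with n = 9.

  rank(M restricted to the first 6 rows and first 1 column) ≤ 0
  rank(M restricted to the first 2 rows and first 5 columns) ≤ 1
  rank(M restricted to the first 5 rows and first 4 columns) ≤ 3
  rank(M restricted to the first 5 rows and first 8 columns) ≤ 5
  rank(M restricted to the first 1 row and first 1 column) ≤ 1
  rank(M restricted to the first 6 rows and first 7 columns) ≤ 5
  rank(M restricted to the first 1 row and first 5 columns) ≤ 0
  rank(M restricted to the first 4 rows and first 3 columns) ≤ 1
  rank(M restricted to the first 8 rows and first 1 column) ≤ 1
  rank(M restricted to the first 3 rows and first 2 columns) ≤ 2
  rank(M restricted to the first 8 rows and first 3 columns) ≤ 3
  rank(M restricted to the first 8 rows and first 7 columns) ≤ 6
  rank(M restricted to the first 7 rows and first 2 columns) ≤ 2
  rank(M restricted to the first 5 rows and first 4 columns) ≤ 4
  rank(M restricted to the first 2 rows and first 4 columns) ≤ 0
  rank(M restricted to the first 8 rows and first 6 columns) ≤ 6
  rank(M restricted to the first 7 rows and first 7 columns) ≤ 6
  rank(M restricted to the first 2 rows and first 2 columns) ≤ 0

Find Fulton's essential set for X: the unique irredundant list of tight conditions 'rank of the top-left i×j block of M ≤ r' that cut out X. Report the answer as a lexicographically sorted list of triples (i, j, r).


Rank table r_w(9×9) implied by the 18 constraints:

  row 1: 0 0 0 0 0 1 1 1 1
  row 2: 0 0 0 0 1 2 2 2 2
  row 3: 0 1 1 1 2 3 3 3 3
  row 4: 0 1 1 2 3 4 4 4 4
  row 5: 0 1 2 3 4 5 5 5 5
  row 6: 0 1 2 3 4 5 5 6 6
  row 7: 1 2 3 4 5 6 6 7 7
  row 8: 1 2 3 4 5 6 6 7 8
  row 9: 1 2 3 4 5 6 7 8 9

second differences of R give the permutation w = (6, 5, 2, 4, 3, 8, 1, 9, 7).

Rothe diagram D(w) (16 cells), 6 SE-corners (essential conditions):

[(1, 5, 0), (2, 4, 0), (4, 3, 1), (6, 1, 0), (6, 7, 5), (8, 7, 6)]


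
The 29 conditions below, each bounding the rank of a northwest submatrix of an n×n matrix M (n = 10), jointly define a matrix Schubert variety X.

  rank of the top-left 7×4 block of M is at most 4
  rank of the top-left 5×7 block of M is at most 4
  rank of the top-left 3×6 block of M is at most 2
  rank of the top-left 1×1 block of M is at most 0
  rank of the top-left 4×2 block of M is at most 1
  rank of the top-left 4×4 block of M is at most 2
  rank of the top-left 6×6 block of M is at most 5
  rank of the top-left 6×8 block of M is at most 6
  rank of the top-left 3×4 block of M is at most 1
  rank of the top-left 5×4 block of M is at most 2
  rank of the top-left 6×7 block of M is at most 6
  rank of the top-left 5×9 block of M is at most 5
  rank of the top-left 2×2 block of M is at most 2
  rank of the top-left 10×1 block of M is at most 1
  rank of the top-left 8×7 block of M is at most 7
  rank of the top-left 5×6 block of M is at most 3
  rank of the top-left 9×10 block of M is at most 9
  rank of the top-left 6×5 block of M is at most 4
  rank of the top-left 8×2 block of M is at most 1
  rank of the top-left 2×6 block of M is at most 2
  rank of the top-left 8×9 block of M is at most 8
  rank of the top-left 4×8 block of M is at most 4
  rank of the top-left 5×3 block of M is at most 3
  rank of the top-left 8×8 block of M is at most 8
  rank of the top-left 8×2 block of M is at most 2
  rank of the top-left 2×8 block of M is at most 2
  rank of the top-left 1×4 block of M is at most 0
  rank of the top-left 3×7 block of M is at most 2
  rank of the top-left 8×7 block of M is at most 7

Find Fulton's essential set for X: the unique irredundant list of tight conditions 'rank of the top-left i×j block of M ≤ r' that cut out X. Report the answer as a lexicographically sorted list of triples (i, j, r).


Propagating the 29 rank bounds to every northwest block:

  i=1: 0  0  0  0  1  1  1  1  1  1
  i=2: 1  1  1  1  2  2  2  2  2  2
  i=3: 1  1  1  1  2  2  2  3  3  3
  i=4: 1  1  2  2  3  3  3  4  4  4
  i=5: 1  1  2  2  3  3  4  5  5  5
  i=6: 1  1  2  3  4  4  5  6  6  6
  i=7: 1  1  2  3  4  5  6  7  7  7
  i=8: 1  1  2  3  4  5  6  7  8  8
  i=9: 1  2  3  4  5  6  7  8  9  9
  i=10: 1  2  3  4  5  6  7  8  9  10

reading off 1-entries of Δ²R: w = (5, 1, 8, 3, 7, 4, 6, 9, 2, 10).

Fulton essential set (6 of the 16 Rothe cells):

[(1, 4, 0), (3, 4, 1), (3, 7, 2), (5, 4, 2), (5, 6, 3), (8, 2, 1)]


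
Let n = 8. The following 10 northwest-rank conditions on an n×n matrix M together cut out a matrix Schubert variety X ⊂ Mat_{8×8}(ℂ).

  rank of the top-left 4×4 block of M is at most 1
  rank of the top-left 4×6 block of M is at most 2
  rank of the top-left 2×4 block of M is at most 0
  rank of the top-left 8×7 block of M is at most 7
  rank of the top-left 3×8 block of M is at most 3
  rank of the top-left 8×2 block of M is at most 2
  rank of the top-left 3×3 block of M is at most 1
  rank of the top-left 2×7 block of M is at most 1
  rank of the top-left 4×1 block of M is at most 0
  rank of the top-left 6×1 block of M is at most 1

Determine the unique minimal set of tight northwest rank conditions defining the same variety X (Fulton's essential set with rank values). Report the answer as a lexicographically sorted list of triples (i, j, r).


The tightest implied rank at each (i,j), from the 10 conditions:

  row 1: 0, 0, 0, 0, 1, 1, 1, 1
  row 2: 0, 0, 0, 0, 1, 1, 1, 2
  row 3: 0, 1, 1, 1, 2, 2, 2, 3
  row 4: 0, 1, 1, 1, 2, 2, 3, 4
  row 5: 1, 2, 2, 2, 3, 3, 4, 5
  row 6: 1, 2, 3, 3, 4, 4, 5, 6
  row 7: 1, 2, 3, 4, 5, 5, 6, 7
  row 8: 1, 2, 3, 4, 5, 6, 7, 8

so w = (5, 8, 2, 7, 1, 3, 4, 6).

D(w) has 15 cells with 5 SE-corners; essential set:

[(2, 4, 0), (2, 7, 1), (4, 1, 0), (4, 4, 1), (4, 6, 2)]


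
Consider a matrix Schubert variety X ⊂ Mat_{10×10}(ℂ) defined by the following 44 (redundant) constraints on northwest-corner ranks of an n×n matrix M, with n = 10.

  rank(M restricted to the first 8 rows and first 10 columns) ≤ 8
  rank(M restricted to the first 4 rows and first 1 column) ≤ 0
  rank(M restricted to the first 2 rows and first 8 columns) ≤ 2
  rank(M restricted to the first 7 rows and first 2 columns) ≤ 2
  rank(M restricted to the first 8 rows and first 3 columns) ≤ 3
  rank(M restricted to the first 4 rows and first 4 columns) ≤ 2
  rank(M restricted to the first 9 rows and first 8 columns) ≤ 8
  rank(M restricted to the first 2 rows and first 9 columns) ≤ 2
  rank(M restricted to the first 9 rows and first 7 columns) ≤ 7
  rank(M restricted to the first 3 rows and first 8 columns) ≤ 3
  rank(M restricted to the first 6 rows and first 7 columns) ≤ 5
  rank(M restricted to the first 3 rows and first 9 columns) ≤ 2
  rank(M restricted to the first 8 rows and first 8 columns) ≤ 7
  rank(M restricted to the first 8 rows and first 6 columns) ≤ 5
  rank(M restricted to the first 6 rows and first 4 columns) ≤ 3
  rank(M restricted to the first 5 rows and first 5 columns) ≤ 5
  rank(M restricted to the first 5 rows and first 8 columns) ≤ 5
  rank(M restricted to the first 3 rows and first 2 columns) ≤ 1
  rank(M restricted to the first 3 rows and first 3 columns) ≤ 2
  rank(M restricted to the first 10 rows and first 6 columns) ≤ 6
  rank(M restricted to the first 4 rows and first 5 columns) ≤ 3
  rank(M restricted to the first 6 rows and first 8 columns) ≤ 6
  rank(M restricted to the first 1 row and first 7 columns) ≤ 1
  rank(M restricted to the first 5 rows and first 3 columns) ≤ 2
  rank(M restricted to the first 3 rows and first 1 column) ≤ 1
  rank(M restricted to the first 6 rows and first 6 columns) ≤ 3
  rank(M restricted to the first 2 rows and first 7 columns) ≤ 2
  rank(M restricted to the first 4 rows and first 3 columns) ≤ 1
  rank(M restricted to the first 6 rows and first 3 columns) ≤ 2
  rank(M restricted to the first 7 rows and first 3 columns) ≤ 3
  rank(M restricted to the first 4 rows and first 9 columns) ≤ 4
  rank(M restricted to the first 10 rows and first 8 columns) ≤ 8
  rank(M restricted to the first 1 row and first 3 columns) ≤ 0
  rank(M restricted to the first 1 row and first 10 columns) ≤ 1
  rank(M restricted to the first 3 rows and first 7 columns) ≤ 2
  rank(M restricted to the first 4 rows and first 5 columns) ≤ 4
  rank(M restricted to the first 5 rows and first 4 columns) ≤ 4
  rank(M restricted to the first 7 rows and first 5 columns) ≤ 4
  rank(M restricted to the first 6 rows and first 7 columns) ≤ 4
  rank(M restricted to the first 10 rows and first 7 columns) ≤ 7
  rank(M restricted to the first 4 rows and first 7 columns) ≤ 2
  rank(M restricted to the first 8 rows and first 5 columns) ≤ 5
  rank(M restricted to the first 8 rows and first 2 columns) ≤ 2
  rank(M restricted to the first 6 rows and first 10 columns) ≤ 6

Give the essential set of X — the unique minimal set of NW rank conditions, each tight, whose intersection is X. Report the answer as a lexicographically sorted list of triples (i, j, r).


Computing R[i][j] = min implied NW-rank bound (n=10, 44 conditions):

  i=1: 0  0  0  1  1  1  1  1  1  1
  i=2: 0  1  1  2  2  2  2  2  2  2
  i=3: 0  1  1  2  2  2  2  2  2  3
  i=4: 0  1  1  2  2  2  2  3  3  4
  i=5: 1  2  2  3  3  3  3  4  4  5
  i=6: 1  2  2  3  3  3  4  5  5  6
  i=7: 1  2  3  4  4  4  5  6  6  7
  i=8: 1  2  3  4  5  5  6  7  7  8
  i=9: 1  2  3  4  5  6  7  8  8  9
  i=10: 1  2  3  4  5  6  7  8  9  10

second differences of R give the permutation w = (4, 2, 10, 8, 1, 7, 3, 5, 6, 9).

D(w) has 19 cells with 7 SE-corners; essential set:

[(1, 3, 0), (3, 9, 2), (4, 1, 0), (4, 3, 1), (4, 7, 2), (6, 3, 2), (6, 6, 3)]


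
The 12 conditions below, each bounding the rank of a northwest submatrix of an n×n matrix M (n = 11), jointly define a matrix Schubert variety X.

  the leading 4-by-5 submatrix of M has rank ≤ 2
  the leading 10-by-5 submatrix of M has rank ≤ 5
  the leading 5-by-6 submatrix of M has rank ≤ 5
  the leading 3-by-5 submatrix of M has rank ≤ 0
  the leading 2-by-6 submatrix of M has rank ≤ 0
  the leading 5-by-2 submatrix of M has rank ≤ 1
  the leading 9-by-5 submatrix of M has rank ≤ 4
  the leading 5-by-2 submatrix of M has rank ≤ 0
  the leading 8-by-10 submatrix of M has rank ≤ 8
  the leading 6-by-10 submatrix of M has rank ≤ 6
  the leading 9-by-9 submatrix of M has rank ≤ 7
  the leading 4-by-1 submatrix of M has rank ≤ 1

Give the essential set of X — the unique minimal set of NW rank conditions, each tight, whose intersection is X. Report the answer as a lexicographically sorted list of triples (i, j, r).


The tightest implied rank at each (i,j), from the 12 conditions:

  row 1: 0 | 0 | 0 | 0 | 0 | 0 | 1 | 1 | 1 | 1 | 1
  row 2: 0 | 0 | 0 | 0 | 0 | 0 | 1 | 2 | 2 | 2 | 2
  row 3: 0 | 0 | 0 | 0 | 0 | 1 | 2 | 3 | 3 | 3 | 3
  row 4: 0 | 0 | 1 | 1 | 1 | 2 | 3 | 4 | 4 | 4 | 4
  row 5: 0 | 0 | 1 | 2 | 2 | 3 | 4 | 5 | 5 | 5 | 5
  row 6: 1 | 1 | 2 | 3 | 3 | 4 | 5 | 6 | 6 | 6 | 6
  row 7: 1 | 2 | 3 | 4 | 4 | 5 | 6 | 7 | 7 | 7 | 7
  row 8: 1 | 2 | 3 | 4 | 4 | 5 | 6 | 7 | 7 | 8 | 8
  row 9: 1 | 2 | 3 | 4 | 4 | 5 | 6 | 7 | 7 | 8 | 9
  row 10: 1 | 2 | 3 | 4 | 5 | 6 | 7 | 8 | 8 | 9 | 10
  row 11: 1 | 2 | 3 | 4 | 5 | 6 | 7 | 8 | 9 | 10 | 11

hence w(1..11) = (7, 8, 6, 3, 4, 1, 2, 10, 11, 5, 9).

D(w) has 25 cells with 5 SE-corners; essential set:

[(2, 6, 0), (3, 5, 0), (5, 2, 0), (9, 5, 4), (9, 9, 7)]


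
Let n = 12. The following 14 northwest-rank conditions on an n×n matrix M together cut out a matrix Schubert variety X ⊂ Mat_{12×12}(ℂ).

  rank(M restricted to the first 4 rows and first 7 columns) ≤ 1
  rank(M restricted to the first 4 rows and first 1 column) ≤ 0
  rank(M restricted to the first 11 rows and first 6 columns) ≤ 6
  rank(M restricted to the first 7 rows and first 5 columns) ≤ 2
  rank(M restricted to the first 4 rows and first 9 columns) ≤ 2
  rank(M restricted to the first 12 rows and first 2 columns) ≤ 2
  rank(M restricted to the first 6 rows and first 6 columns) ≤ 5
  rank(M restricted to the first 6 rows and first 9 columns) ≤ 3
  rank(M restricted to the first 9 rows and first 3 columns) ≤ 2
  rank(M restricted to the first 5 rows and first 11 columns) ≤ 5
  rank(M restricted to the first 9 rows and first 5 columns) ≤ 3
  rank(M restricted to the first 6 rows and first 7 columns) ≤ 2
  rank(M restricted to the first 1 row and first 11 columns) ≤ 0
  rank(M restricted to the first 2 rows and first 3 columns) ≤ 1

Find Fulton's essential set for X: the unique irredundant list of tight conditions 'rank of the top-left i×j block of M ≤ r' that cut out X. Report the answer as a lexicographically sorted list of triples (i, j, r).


Computing R[i][j] = min implied NW-rank bound (n=12, 14 conditions):

  i=1: 0 | 0 | 0 | 0 | 0 | 0 | 0 | 0 | 0 | 0 | 0 | 1
  i=2: 0 | 1 | 1 | 1 | 1 | 1 | 1 | 1 | 1 | 1 | 1 | 2
  i=3: 0 | 1 | 1 | 1 | 1 | 1 | 1 | 2 | 2 | 2 | 2 | 3
  i=4: 0 | 1 | 1 | 1 | 1 | 1 | 1 | 2 | 2 | 3 | 3 | 4
  i=5: 1 | 2 | 2 | 2 | 2 | 2 | 2 | 3 | 3 | 4 | 4 | 5
  i=6: 1 | 2 | 2 | 2 | 2 | 2 | 2 | 3 | 3 | 4 | 5 | 6
  i=7: 1 | 2 | 2 | 2 | 2 | 3 | 3 | 4 | 4 | 5 | 6 | 7
  i=8: 1 | 2 | 2 | 3 | 3 | 4 | 4 | 5 | 5 | 6 | 7 | 8
  i=9: 1 | 2 | 2 | 3 | 3 | 4 | 5 | 6 | 6 | 7 | 8 | 9
  i=10: 1 | 2 | 3 | 4 | 4 | 5 | 6 | 7 | 7 | 8 | 9 | 10
  i=11: 1 | 2 | 3 | 4 | 5 | 6 | 7 | 8 | 8 | 9 | 10 | 11
  i=12: 1 | 2 | 3 | 4 | 5 | 6 | 7 | 8 | 9 | 10 | 11 | 12

hence w(1..12) = (12, 2, 8, 10, 1, 11, 6, 4, 7, 3, 5, 9).

ℓ(w)=37; the 9 essential cells (i,j,r):

[(1, 11, 0), (4, 1, 0), (4, 7, 1), (4, 9, 2), (6, 7, 2), (6, 9, 3), (7, 5, 2), (9, 3, 2), (9, 5, 3)]


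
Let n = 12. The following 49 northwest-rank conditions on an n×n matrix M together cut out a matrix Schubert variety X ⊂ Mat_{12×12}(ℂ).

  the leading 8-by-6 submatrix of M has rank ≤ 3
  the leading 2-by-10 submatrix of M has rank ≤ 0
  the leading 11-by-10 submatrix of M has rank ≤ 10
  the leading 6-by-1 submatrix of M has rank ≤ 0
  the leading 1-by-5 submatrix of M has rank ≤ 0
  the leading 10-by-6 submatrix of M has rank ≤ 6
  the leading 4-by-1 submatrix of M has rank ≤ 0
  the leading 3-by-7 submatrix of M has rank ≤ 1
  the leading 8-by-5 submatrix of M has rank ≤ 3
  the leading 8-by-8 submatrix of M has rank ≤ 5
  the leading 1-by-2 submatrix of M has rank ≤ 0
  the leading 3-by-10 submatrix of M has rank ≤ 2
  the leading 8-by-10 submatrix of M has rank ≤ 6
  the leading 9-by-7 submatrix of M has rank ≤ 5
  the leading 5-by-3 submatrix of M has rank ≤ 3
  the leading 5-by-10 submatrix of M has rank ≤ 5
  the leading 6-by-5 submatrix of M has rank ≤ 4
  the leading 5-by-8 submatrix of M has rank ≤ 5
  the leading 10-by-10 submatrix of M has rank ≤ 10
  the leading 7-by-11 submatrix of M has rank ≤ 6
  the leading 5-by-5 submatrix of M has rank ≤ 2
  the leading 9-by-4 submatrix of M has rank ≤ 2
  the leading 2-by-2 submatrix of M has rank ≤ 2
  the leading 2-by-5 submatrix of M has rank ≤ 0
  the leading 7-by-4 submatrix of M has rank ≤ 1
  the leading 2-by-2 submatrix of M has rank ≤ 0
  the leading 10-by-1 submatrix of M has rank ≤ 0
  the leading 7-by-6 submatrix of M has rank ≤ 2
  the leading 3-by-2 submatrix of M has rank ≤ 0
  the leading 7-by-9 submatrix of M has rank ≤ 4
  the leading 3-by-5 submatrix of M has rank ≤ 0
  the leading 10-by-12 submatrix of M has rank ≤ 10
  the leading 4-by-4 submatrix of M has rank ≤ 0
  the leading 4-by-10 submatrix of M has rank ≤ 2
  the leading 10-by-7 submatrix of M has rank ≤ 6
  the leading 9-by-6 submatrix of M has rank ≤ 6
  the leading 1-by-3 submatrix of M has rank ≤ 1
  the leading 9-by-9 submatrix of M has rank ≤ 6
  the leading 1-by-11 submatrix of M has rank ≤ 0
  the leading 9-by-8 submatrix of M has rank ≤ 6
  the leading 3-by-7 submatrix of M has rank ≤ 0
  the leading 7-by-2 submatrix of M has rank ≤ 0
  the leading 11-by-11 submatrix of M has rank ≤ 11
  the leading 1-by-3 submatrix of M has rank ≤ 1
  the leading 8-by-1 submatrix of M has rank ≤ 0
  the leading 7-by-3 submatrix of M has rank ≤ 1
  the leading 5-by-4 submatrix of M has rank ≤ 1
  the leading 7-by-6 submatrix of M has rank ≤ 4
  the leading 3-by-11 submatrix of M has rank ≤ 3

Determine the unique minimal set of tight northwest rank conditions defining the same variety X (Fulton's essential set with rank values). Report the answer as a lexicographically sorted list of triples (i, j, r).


The tightest implied rank at each (i,j), from the 49 conditions:

  i=1: 0 0 0 0 0 0 0 0 0 0 0 1
  i=2: 0 0 0 0 0 0 0 0 0 0 1 2
  i=3: 0 0 0 0 0 0 0 1 1 1 2 3
  i=4: 0 0 0 0 1 1 1 2 2 2 3 4
  i=5: 0 0 1 1 2 2 2 3 3 3 4 5
  i=6: 0 0 1 1 2 2 3 4 4 4 5 6
  i=7: 0 0 1 1 2 2 3 4 4 5 6 7
  i=8: 0 1 2 2 3 3 4 5 5 6 7 8
  i=9: 0 1 2 2 3 4 5 6 6 7 8 9
  i=10: 0 1 2 3 4 5 6 7 7 8 9 10
  i=11: 1 2 3 4 5 6 7 8 8 9 10 11
  i=12: 1 2 3 4 5 6 7 8 9 10 11 12

hence w(1..12) = (12, 11, 8, 5, 3, 7, 10, 2, 6, 4, 1, 9).

Fulton essential set (10 of the 47 Rothe cells):

[(1, 11, 0), (2, 10, 0), (3, 7, 0), (4, 4, 0), (7, 2, 0), (7, 4, 1), (7, 6, 2), (7, 9, 4), (9, 4, 2), (10, 1, 0)]


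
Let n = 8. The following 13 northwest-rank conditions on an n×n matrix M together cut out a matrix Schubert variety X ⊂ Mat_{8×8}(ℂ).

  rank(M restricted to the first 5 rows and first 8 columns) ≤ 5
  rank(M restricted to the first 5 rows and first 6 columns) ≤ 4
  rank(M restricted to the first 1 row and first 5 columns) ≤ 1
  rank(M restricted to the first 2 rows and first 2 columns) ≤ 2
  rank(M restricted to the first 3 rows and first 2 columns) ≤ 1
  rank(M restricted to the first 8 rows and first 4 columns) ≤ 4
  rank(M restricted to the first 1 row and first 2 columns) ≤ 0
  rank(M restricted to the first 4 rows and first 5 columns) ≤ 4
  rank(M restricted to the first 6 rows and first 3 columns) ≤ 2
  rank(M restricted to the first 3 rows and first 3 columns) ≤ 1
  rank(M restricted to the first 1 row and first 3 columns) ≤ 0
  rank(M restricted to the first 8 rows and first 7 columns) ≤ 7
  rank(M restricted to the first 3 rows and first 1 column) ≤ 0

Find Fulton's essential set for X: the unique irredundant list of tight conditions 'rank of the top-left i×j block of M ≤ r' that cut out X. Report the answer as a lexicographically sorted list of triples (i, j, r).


Recovering R(i,j) via the rank-extension bound from the 13 conditions:

  row 1: 0 0 0 1 1 1 1 1
  row 2: 0 1 1 2 2 2 2 2
  row 3: 0 1 1 2 3 3 3 3
  row 4: 1 2 2 3 4 4 4 4
  row 5: 1 2 2 3 4 4 5 5
  row 6: 1 2 2 3 4 5 6 6
  row 7: 1 2 3 4 5 6 7 7
  row 8: 1 2 3 4 5 6 7 8

the unique w with this rank table is (4, 2, 5, 1, 7, 6, 3, 8).

Fulton essential set (5 of the 9 Rothe cells):

[(1, 3, 0), (3, 1, 0), (3, 3, 1), (5, 6, 4), (6, 3, 2)]


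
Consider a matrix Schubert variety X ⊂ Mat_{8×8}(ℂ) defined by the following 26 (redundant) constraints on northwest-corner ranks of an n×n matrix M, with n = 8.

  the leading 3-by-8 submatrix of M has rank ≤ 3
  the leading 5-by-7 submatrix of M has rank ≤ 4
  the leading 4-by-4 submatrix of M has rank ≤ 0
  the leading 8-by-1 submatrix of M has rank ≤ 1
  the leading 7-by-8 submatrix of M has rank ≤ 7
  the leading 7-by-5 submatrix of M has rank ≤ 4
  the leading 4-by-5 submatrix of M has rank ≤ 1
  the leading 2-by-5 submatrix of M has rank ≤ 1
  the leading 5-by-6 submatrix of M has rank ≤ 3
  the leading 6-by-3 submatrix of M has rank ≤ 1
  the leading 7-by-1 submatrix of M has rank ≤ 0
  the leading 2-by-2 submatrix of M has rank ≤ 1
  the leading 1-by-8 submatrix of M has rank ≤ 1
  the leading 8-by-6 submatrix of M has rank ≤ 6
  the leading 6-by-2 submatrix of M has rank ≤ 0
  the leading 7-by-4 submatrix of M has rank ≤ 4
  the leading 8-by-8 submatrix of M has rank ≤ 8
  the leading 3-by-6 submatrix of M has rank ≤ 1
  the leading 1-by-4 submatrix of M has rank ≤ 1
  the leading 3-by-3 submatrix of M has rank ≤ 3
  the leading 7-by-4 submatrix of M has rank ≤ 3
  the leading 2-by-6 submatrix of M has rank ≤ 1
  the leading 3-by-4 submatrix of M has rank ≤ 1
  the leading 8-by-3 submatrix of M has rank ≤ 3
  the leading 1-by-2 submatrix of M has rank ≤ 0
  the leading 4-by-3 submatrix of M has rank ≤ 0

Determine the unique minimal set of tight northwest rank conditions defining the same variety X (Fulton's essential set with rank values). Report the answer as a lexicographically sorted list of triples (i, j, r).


Rank table r_w(8×8) implied by the 26 constraints:

  R[1]: 0, 0, 0, 0, 1, 1, 1, 1
  R[2]: 0, 0, 0, 0, 1, 1, 2, 2
  R[3]: 0, 0, 0, 0, 1, 1, 2, 3
  R[4]: 0, 0, 0, 0, 1, 2, 3, 4
  R[5]: 0, 0, 1, 1, 2, 3, 4, 5
  R[6]: 0, 0, 1, 2, 3, 4, 5, 6
  R[7]: 0, 1, 2, 3, 4, 5, 6, 7
  R[8]: 1, 2, 3, 4, 5, 6, 7, 8

the unique w with this rank table is (5, 7, 8, 6, 3, 4, 2, 1).

Rothe diagram D(w) (23 cells), 4 SE-corners (essential conditions):

[(3, 6, 1), (4, 4, 0), (6, 2, 0), (7, 1, 0)]


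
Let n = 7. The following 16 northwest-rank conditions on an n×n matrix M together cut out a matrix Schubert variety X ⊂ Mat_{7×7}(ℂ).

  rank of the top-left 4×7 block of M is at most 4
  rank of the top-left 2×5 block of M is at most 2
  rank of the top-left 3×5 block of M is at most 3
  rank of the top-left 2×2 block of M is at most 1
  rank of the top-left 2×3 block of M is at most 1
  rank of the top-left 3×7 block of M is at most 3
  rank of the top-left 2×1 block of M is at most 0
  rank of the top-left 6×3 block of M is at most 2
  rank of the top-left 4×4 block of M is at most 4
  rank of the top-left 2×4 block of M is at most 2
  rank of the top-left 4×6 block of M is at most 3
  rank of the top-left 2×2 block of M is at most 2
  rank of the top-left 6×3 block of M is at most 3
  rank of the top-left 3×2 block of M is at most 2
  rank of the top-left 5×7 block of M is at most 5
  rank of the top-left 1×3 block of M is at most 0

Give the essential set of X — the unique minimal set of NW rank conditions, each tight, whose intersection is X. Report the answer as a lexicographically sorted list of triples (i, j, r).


Computing R[i][j] = min implied NW-rank bound (n=7, 16 conditions):

  i=1: 0 | 0 | 0 | 1 | 1 | 1 | 1
  i=2: 0 | 1 | 1 | 2 | 2 | 2 | 2
  i=3: 1 | 2 | 2 | 3 | 3 | 3 | 3
  i=4: 1 | 2 | 2 | 3 | 3 | 3 | 4
  i=5: 1 | 2 | 2 | 3 | 4 | 4 | 5
  i=6: 1 | 2 | 2 | 3 | 4 | 5 | 6
  i=7: 1 | 2 | 3 | 4 | 5 | 6 | 7

reading off 1-entries of Δ²R: w = (4, 2, 1, 7, 5, 6, 3).

4 SE-corners of the 9-cell Rothe diagram give Ess(w):

[(1, 3, 0), (2, 1, 0), (4, 6, 3), (6, 3, 2)]


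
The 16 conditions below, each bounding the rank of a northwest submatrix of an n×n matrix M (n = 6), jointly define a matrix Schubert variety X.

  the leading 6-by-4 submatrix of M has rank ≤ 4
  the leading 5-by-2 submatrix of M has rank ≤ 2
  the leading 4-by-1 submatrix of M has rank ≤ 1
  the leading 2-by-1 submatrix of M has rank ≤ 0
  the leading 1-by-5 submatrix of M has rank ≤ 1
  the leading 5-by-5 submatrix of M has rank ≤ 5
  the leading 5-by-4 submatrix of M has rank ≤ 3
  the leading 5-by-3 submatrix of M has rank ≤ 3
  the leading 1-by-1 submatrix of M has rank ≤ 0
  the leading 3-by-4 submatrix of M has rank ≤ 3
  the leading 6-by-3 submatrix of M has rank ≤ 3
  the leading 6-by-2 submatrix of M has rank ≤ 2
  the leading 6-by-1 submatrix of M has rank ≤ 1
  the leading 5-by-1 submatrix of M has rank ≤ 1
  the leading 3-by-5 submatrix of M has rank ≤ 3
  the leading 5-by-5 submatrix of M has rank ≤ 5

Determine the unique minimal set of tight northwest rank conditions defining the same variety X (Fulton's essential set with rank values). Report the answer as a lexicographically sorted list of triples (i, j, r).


Recovering R(i,j) via the rank-extension bound from the 16 conditions:

  row 1: 0 | 1 | 1 | 1 | 1 | 1
  row 2: 0 | 1 | 2 | 2 | 2 | 2
  row 3: 1 | 2 | 3 | 3 | 3 | 3
  row 4: 1 | 2 | 3 | 3 | 4 | 4
  row 5: 1 | 2 | 3 | 3 | 4 | 5
  row 6: 1 | 2 | 3 | 4 | 5 | 6

second differences of R give the permutation w = (2, 3, 1, 5, 6, 4).

|D(w)|=4, |Ess(w)|=2:

[(2, 1, 0), (5, 4, 3)]


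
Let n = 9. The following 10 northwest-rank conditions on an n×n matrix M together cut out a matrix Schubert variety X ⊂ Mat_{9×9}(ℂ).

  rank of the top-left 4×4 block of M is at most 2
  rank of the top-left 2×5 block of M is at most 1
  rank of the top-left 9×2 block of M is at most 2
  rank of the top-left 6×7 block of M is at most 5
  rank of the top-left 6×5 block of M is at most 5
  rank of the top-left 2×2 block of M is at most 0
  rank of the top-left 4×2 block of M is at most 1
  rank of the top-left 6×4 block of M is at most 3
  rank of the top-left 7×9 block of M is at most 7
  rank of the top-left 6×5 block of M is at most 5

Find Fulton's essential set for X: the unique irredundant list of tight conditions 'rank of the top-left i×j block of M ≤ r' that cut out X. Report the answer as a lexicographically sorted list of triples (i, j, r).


The tightest implied rank at each (i,j), from the 10 conditions:

  row 1: 0  0  1  1  1  1  1  1  1
  row 2: 0  0  1  1  1  2  2  2  2
  row 3: 1  1  2  2  2  3  3  3  3
  row 4: 1  1  2  2  3  4  4  4  4
  row 5: 1  2  3  3  4  5  5  5  5
  row 6: 1  2  3  3  4  5  5  6  6
  row 7: 1  2  3  4  5  6  6  7  7
  row 8: 1  2  3  4  5  6  7  8  8
  row 9: 1  2  3  4  5  6  7  8  9

hence w(1..9) = (3, 6, 1, 5, 2, 8, 4, 7, 9).

|D(w)|=10, |Ess(w)|=6:

[(2, 2, 0), (2, 5, 1), (4, 2, 1), (4, 4, 2), (6, 4, 3), (6, 7, 5)]


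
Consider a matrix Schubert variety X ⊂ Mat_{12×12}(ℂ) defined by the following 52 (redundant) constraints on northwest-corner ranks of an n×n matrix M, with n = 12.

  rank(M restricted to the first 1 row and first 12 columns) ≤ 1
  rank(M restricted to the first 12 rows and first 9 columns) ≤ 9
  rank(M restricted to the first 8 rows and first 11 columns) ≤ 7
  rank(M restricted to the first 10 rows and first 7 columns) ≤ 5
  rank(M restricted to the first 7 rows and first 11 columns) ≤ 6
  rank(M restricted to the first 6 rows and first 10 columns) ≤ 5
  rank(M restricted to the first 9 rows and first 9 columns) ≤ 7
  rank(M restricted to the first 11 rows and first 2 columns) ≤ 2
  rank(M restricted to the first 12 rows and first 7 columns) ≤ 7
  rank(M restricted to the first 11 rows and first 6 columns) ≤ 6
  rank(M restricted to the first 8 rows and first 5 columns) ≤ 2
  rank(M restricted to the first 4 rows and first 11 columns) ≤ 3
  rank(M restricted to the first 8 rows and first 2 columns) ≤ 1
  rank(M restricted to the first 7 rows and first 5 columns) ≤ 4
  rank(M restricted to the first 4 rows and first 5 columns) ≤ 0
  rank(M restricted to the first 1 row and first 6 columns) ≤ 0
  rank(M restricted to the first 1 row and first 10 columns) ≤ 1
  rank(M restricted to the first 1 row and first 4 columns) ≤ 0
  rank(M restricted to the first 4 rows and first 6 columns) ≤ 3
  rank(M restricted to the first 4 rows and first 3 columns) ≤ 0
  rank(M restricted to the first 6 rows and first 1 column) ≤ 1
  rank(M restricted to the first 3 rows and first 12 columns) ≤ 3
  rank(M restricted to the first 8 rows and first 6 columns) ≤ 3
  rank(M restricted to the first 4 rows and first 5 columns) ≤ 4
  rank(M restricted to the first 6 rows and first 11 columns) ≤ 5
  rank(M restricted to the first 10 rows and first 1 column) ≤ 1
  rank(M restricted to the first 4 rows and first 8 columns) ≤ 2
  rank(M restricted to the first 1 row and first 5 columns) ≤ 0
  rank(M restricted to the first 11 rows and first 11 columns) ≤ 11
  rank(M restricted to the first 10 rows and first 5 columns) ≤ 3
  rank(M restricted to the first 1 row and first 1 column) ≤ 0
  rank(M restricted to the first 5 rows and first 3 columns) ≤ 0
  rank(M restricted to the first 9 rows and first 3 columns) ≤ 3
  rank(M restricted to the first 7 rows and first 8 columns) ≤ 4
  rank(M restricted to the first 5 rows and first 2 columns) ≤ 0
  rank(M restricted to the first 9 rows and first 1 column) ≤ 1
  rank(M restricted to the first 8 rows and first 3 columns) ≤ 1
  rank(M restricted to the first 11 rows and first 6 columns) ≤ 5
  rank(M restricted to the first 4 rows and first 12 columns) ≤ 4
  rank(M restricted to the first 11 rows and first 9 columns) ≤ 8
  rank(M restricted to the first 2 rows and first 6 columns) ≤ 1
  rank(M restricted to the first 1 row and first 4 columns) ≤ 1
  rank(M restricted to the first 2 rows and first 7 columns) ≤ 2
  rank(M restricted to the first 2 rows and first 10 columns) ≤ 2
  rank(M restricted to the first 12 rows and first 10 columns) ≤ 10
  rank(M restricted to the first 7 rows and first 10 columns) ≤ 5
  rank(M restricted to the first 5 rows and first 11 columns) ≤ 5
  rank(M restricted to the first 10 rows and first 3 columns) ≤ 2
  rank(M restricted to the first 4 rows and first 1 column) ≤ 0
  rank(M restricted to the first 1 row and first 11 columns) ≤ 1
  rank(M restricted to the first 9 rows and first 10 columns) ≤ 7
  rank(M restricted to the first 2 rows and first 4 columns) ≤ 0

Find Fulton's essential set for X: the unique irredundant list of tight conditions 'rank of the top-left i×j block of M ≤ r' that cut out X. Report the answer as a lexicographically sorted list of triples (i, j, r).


Computing R[i][j] = min implied NW-rank bound (n=12, 52 conditions):

  i=1: 0, 0, 0, 0, 0, 0, 1, 1, 1, 1, 1, 1
  i=2: 0, 0, 0, 0, 0, 1, 2, 2, 2, 2, 2, 2
  i=3: 0, 0, 0, 0, 0, 1, 2, 2, 3, 3, 3, 3
  i=4: 0, 0, 0, 0, 0, 1, 2, 2, 3, 3, 3, 4
  i=5: 0, 0, 0, 1, 1, 2, 3, 3, 4, 4, 4, 5
  i=6: 1, 1, 1, 2, 2, 3, 4, 4, 5, 5, 5, 6
  i=7: 1, 1, 1, 2, 2, 3, 4, 4, 5, 5, 6, 7
  i=8: 1, 1, 1, 2, 2, 3, 4, 5, 6, 6, 7, 8
  i=9: 1, 2, 2, 3, 3, 4, 5, 6, 7, 7, 8, 9
  i=10: 1, 2, 2, 3, 3, 4, 5, 6, 7, 8, 9, 10
  i=11: 1, 2, 3, 4, 4, 5, 6, 7, 8, 9, 10, 11
  i=12: 1, 2, 3, 4, 5, 6, 7, 8, 9, 10, 11, 12

second differences of R give the permutation w = (7, 6, 9, 12, 4, 1, 11, 8, 2, 10, 3, 5).

Rothe diagram D(w) (38 cells), 11 SE-corners (essential conditions):

[(1, 6, 0), (4, 5, 0), (4, 8, 2), (4, 11, 3), (5, 3, 0), (7, 8, 4), (7, 10, 5), (8, 3, 1), (8, 5, 2), (10, 3, 2), (10, 5, 3)]
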